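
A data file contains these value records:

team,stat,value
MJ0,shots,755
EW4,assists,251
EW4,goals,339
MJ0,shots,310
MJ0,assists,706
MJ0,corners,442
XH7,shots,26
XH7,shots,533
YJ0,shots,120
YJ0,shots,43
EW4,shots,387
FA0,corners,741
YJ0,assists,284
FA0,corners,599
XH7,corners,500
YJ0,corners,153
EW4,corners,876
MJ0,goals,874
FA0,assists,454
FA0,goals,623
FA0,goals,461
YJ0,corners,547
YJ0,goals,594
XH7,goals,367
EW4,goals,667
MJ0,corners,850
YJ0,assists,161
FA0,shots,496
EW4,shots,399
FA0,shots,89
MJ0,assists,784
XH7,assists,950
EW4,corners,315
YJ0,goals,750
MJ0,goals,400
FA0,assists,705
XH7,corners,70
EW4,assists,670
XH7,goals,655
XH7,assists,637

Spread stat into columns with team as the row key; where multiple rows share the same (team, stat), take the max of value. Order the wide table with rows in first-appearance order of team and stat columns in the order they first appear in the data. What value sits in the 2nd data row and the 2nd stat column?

670

With rows in first-appearance order of team, row 2 is team=EW4. stat columns in first-appearance order: shots, assists, goals, corners; column 2 is assists.
Long rows with team=EW4, stat=assists: max(251, 670) = 670.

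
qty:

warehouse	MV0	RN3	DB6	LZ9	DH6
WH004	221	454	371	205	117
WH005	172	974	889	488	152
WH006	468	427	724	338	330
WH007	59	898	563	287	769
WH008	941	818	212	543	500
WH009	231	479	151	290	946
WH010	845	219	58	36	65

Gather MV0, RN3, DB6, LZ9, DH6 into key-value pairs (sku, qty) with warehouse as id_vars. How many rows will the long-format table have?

35

7 warehouse values × 5 melted columns = 35 rows.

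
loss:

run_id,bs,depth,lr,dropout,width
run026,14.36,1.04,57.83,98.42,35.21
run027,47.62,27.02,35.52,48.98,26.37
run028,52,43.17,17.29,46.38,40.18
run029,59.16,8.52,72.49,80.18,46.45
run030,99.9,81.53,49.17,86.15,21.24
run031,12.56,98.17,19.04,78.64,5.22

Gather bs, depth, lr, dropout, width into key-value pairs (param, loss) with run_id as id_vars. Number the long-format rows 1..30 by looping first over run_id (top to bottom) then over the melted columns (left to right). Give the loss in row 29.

78.64

30 rows total (6 × 5). Row 29: index ⌊(29-1)/5⌋ = 5 into run_id → run031; (29-1) mod 5 = 3 into the melted columns → dropout.
So row 29 is (run031, dropout, 78.64); loss = 78.64.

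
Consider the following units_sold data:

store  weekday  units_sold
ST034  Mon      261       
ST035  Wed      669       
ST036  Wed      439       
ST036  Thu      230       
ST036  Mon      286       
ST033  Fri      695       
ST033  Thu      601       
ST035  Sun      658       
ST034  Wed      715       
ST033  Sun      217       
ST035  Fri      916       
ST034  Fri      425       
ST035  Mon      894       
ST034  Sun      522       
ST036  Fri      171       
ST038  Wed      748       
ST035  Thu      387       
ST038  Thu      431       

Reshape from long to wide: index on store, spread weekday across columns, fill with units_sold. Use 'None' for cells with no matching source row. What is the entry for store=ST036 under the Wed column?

439

The long row with store=ST036, weekday=Wed has units_sold=439.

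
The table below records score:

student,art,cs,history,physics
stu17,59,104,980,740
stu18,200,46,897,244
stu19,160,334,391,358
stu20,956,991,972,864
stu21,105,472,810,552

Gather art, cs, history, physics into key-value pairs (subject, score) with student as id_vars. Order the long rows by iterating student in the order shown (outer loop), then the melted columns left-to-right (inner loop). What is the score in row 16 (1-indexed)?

864

20 rows total (5 × 4). Row 16: index ⌊(16-1)/4⌋ = 3 into student → stu20; (16-1) mod 4 = 3 into the melted columns → physics.
So row 16 is (stu20, physics, 864); score = 864.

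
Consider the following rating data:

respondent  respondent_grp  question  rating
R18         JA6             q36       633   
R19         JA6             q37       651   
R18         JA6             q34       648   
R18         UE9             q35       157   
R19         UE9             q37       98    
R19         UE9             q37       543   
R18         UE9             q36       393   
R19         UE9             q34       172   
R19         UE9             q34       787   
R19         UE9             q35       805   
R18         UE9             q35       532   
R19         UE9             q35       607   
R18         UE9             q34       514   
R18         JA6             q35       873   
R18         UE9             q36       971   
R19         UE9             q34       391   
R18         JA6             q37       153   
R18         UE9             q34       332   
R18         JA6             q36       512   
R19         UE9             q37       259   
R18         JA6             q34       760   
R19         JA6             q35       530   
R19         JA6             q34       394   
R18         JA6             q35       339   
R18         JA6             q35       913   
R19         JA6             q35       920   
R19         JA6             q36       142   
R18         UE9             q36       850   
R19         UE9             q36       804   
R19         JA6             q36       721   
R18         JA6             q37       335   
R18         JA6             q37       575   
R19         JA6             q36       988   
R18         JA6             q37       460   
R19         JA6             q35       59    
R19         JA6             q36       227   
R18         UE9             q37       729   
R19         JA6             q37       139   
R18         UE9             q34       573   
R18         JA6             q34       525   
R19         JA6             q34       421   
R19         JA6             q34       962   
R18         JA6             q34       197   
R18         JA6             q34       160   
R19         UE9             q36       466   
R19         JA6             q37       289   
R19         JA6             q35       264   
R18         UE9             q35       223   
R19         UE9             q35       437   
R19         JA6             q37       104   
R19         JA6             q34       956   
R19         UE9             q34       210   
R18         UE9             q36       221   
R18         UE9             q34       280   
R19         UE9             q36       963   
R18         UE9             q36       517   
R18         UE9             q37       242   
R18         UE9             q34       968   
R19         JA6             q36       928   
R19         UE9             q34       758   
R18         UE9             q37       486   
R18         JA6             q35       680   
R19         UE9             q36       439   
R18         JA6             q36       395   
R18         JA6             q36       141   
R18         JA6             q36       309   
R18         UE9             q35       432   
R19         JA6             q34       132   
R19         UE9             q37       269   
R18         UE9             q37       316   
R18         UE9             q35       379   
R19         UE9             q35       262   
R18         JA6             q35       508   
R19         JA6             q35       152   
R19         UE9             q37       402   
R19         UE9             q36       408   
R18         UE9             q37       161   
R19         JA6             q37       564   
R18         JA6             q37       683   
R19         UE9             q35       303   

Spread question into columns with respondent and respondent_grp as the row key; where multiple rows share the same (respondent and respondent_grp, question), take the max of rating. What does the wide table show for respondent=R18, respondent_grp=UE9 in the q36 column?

971

Rows with respondent=R18, respondent_grp=UE9 and question=q36: rating values are 393, 971, 850, 221, 517.
max(393, 971, 850, 221, 517) = 971.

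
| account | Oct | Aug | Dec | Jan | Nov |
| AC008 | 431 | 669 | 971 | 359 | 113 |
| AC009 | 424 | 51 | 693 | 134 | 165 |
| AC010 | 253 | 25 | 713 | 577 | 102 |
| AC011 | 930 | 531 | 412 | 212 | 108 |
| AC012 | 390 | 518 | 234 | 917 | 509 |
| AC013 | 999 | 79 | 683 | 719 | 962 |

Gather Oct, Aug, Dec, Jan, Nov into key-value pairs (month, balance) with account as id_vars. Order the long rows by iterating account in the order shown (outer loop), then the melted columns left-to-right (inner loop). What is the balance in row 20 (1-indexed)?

30 rows total (6 × 5). Row 20: index ⌊(20-1)/5⌋ = 3 into account → AC011; (20-1) mod 5 = 4 into the melted columns → Nov.
So row 20 is (AC011, Nov, 108); balance = 108.

108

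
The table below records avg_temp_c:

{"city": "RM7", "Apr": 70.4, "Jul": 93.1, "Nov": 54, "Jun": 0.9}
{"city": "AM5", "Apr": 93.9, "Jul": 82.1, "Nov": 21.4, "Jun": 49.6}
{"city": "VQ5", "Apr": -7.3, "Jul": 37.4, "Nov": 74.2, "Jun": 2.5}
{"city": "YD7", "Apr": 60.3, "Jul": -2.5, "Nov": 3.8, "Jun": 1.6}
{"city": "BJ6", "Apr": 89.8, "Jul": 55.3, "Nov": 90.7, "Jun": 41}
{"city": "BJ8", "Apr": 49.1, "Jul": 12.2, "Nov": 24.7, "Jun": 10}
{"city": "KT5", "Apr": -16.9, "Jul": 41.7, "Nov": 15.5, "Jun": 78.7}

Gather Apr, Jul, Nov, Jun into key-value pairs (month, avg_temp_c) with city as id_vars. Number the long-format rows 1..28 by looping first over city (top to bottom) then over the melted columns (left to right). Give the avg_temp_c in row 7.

28 rows total (7 × 4). Row 7: index ⌊(7-1)/4⌋ = 1 into city → AM5; (7-1) mod 4 = 2 into the melted columns → Nov.
So row 7 is (AM5, Nov, 21.4); avg_temp_c = 21.4.

21.4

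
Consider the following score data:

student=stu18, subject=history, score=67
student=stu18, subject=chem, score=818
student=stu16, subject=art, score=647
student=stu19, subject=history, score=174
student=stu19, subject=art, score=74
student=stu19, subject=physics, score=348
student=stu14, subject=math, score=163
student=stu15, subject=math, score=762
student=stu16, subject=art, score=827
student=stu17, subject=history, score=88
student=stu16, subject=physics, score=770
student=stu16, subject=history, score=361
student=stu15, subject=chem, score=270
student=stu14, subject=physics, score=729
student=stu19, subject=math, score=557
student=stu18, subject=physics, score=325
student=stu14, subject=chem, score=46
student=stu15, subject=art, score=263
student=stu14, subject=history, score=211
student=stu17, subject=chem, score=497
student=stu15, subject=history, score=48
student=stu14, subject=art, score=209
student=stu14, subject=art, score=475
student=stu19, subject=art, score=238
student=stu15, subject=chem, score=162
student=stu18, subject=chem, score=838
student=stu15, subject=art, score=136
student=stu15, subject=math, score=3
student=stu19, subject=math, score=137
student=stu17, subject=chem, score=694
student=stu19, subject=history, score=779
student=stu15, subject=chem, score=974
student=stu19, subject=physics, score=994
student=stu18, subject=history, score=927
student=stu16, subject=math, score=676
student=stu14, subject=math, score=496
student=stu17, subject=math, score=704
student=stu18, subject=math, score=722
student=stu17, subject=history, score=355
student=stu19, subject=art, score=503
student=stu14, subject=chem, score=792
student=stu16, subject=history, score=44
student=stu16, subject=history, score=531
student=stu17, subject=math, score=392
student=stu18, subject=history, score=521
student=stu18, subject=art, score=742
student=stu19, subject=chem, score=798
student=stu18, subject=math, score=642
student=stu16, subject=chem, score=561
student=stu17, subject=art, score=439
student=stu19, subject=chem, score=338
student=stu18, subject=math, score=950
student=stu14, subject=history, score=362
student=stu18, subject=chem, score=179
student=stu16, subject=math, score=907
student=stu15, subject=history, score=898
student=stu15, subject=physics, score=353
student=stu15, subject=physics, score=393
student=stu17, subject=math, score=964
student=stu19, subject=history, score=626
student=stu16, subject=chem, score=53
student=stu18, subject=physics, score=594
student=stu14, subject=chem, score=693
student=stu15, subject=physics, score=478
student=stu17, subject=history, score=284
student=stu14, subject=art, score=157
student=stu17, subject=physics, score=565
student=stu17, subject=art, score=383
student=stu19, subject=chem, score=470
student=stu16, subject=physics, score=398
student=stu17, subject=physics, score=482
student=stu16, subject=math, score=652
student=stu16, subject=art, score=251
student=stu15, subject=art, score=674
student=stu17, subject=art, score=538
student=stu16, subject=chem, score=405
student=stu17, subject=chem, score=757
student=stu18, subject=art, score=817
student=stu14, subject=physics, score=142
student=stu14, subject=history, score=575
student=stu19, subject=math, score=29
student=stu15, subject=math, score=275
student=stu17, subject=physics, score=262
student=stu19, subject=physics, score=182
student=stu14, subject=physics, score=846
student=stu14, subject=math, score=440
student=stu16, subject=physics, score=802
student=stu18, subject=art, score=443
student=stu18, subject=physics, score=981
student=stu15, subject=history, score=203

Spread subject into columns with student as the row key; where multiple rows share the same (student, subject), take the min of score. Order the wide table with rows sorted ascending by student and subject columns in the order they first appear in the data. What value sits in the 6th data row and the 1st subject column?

With rows sorted ascending by student, row 6 is student=stu19. subject columns in first-appearance order: history, chem, art, physics, math; column 1 is history.
Long rows with student=stu19, subject=history: min(174, 779, 626) = 174.

174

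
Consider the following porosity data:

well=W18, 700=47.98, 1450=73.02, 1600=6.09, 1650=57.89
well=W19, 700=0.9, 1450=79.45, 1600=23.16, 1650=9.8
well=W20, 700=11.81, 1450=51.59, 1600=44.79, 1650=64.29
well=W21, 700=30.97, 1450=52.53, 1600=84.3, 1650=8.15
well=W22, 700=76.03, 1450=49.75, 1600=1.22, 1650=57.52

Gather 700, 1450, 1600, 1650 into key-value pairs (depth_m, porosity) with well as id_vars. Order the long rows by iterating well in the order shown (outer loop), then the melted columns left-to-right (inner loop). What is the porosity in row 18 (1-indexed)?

20 rows total (5 × 4). Row 18: index ⌊(18-1)/4⌋ = 4 into well → W22; (18-1) mod 4 = 1 into the melted columns → 1450.
So row 18 is (W22, 1450, 49.75); porosity = 49.75.

49.75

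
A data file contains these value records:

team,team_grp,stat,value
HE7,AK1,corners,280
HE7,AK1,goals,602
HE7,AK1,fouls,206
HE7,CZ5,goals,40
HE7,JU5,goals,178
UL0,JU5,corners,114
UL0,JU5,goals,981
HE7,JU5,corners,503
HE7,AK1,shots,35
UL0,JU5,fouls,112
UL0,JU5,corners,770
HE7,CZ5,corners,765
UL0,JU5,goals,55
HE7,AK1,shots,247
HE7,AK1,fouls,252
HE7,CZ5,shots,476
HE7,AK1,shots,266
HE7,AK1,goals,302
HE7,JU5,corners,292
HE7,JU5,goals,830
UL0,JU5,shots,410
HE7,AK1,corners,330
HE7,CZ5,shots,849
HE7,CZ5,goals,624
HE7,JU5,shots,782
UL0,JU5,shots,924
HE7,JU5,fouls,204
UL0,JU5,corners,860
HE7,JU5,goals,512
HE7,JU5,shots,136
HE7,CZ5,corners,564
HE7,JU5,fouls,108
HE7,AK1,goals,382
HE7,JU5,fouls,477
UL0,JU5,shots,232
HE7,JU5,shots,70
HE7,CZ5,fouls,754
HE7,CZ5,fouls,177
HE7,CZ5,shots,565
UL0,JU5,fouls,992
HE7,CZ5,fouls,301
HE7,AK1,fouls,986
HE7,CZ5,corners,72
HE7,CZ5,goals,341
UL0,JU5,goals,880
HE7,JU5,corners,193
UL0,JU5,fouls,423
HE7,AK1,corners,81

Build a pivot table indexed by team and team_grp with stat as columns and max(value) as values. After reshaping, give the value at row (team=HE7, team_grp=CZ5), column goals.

Rows with team=HE7, team_grp=CZ5 and stat=goals: value values are 40, 624, 341.
max(40, 624, 341) = 624.

624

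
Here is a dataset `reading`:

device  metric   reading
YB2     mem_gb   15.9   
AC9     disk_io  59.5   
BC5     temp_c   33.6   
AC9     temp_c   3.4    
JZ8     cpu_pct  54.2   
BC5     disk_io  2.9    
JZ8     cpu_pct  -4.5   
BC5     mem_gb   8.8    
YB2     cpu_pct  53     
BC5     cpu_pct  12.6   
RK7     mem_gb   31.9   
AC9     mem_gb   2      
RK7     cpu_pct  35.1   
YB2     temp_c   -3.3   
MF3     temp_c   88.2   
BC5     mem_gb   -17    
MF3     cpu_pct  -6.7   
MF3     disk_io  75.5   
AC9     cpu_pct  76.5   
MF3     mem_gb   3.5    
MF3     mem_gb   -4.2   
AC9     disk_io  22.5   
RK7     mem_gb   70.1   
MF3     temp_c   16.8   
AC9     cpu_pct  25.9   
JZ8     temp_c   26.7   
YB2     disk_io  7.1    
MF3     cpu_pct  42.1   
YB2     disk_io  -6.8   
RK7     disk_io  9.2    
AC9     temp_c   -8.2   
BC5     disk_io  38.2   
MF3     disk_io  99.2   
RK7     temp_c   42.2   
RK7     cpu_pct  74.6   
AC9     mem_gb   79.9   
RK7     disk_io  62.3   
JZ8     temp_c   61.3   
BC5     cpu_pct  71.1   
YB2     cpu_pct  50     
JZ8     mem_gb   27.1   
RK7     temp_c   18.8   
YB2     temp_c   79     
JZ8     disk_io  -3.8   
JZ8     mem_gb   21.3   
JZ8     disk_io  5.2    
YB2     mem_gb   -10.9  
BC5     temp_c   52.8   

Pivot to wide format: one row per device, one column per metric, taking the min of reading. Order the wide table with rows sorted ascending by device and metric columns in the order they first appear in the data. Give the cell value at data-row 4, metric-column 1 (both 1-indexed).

-4.2

With rows sorted ascending by device, row 4 is device=MF3. metric columns in first-appearance order: mem_gb, disk_io, temp_c, cpu_pct; column 1 is mem_gb.
Long rows with device=MF3, metric=mem_gb: min(3.5, -4.2) = -4.2.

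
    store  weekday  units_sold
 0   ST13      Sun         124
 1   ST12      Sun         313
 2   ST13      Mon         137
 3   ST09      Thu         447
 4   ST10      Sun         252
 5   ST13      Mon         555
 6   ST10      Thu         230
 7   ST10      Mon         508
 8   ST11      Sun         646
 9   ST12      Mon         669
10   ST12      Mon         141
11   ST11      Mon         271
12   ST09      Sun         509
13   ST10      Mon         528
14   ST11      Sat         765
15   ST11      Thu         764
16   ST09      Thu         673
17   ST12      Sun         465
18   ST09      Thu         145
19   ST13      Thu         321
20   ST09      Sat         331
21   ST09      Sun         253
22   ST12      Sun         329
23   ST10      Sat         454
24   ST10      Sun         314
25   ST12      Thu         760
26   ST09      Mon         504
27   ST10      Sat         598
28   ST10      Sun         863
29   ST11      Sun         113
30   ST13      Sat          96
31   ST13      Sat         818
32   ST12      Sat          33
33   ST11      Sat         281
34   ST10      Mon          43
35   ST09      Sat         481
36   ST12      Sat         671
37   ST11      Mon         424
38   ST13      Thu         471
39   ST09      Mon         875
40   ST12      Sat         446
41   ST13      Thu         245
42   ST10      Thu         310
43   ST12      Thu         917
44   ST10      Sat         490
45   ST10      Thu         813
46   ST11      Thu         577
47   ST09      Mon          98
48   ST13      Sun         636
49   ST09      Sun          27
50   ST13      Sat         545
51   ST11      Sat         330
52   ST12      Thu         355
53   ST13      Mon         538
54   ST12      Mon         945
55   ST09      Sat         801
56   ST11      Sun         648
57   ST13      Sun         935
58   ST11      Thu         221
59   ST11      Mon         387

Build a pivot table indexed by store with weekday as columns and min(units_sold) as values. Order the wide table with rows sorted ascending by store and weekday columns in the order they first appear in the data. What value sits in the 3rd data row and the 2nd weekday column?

271

With rows sorted ascending by store, row 3 is store=ST11. weekday columns in first-appearance order: Sun, Mon, Thu, Sat; column 2 is Mon.
Long rows with store=ST11, weekday=Mon: min(271, 424, 387) = 271.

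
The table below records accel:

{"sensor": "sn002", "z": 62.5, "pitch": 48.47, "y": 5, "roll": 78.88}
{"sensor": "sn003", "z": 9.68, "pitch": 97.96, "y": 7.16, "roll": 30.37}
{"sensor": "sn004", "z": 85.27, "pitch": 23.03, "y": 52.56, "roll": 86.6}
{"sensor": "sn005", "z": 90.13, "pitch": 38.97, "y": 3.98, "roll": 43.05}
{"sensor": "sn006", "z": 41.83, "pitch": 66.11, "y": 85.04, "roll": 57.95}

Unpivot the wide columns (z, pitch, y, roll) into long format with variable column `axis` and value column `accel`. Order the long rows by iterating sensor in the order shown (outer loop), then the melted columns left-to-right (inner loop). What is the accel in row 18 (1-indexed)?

66.11

20 rows total (5 × 4). Row 18: index ⌊(18-1)/4⌋ = 4 into sensor → sn006; (18-1) mod 4 = 1 into the melted columns → pitch.
So row 18 is (sn006, pitch, 66.11); accel = 66.11.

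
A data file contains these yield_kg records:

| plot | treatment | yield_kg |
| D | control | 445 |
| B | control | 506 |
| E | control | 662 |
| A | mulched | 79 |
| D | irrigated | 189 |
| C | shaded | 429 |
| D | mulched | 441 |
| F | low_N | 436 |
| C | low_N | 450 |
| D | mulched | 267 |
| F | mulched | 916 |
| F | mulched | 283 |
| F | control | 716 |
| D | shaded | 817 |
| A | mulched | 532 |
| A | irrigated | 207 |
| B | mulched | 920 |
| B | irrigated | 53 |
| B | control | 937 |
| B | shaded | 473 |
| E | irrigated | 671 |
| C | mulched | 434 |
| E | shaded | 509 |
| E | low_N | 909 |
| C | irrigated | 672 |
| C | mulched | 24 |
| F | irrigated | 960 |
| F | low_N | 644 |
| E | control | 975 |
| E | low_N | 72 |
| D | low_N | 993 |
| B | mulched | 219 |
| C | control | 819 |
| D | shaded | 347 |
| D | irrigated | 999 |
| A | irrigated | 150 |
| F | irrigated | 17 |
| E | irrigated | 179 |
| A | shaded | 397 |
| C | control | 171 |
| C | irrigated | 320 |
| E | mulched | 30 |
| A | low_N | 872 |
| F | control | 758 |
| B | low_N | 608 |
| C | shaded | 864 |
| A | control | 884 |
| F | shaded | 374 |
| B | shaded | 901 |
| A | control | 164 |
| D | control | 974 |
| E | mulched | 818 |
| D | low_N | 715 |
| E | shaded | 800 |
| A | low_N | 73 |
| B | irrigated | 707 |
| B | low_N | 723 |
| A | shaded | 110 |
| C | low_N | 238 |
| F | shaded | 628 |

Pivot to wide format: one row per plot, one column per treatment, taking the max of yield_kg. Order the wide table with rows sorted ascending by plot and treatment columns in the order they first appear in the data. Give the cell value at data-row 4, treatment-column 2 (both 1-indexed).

With rows sorted ascending by plot, row 4 is plot=D. treatment columns in first-appearance order: control, mulched, irrigated, shaded, low_N; column 2 is mulched.
Long rows with plot=D, treatment=mulched: max(441, 267) = 441.

441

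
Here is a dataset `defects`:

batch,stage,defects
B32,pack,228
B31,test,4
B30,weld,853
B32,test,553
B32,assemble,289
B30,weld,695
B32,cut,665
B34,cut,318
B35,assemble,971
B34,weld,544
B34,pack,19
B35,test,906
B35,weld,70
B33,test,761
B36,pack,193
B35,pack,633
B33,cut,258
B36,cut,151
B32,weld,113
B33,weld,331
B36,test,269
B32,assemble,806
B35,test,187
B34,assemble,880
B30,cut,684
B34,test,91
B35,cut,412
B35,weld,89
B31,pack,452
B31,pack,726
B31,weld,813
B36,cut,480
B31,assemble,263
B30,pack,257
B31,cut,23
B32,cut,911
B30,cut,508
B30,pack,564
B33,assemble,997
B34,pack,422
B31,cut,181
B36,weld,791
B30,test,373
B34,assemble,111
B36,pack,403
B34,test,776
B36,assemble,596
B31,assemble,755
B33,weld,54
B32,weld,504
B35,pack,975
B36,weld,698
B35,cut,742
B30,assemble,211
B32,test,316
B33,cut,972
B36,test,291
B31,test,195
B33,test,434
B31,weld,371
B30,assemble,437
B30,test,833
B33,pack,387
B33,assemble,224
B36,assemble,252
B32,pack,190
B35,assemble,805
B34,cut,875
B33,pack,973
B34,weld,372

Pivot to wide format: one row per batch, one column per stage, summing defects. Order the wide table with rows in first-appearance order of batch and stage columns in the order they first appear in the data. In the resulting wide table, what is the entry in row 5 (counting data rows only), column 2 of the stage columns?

1093

With rows in first-appearance order of batch, row 5 is batch=B35. stage columns in first-appearance order: pack, test, weld, assemble, cut; column 2 is test.
Long rows with batch=B35, stage=test: 906 + 187 = 1093.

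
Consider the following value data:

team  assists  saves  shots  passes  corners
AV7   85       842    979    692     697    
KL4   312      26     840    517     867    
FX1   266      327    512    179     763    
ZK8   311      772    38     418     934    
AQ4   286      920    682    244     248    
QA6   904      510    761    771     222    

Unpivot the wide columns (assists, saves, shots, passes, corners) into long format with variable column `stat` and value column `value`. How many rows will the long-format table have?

6 team values × 5 melted columns = 30 rows.

30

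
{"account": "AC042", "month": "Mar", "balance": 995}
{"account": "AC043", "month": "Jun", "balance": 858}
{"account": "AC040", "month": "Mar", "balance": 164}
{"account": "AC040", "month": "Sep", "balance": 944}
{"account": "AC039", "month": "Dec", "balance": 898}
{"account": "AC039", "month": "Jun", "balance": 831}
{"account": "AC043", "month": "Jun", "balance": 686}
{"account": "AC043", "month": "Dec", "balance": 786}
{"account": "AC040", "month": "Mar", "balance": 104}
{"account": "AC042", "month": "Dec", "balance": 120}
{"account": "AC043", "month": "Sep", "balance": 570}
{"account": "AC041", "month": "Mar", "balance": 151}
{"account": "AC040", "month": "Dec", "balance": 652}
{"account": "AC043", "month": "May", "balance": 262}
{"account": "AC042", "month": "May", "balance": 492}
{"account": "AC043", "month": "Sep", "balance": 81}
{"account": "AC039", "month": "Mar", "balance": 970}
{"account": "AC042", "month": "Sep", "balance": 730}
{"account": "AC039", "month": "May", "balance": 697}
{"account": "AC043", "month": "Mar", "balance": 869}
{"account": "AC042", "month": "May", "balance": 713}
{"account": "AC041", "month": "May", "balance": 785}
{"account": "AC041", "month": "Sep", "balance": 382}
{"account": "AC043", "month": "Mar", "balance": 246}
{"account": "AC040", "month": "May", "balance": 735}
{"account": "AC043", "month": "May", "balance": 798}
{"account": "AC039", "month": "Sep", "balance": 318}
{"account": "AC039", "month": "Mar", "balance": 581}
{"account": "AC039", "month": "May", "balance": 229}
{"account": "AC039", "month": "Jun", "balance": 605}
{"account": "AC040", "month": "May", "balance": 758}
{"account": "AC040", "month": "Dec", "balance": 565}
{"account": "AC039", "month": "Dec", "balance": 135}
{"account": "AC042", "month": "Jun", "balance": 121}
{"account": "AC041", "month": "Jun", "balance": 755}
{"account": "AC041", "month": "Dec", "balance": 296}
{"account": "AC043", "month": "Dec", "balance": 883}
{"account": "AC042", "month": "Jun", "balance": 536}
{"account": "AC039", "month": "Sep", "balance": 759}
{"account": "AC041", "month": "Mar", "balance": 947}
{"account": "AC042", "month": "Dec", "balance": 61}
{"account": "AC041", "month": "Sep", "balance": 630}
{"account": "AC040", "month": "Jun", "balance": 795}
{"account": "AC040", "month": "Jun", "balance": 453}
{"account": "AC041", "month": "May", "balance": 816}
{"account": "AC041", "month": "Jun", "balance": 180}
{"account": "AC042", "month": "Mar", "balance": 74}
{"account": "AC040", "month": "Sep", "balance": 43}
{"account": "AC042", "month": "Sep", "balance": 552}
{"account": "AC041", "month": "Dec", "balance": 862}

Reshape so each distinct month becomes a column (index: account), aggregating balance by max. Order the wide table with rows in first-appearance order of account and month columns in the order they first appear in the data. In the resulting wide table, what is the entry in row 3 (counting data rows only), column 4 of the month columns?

652

With rows in first-appearance order of account, row 3 is account=AC040. month columns in first-appearance order: Mar, Jun, Sep, Dec, May; column 4 is Dec.
Long rows with account=AC040, month=Dec: max(652, 565) = 652.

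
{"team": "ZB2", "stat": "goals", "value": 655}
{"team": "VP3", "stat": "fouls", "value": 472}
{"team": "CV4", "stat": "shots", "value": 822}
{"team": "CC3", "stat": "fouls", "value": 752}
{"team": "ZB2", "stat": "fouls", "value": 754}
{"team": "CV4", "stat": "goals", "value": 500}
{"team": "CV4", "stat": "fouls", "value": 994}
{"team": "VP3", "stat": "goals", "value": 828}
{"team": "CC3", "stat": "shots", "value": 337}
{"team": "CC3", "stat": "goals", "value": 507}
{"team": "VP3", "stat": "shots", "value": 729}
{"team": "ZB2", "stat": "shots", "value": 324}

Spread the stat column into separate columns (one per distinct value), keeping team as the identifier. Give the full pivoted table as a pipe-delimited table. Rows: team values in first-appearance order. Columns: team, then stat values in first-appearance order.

Columns: team plus the 3 distinct stat values (goals, fouls, shots).
For example, row ZB2 column goals takes value=655 from the long row (ZB2, goals).

| team | goals | fouls | shots |
| ZB2 | 655 | 754 | 324 |
| VP3 | 828 | 472 | 729 |
| CV4 | 500 | 994 | 822 |
| CC3 | 507 | 752 | 337 |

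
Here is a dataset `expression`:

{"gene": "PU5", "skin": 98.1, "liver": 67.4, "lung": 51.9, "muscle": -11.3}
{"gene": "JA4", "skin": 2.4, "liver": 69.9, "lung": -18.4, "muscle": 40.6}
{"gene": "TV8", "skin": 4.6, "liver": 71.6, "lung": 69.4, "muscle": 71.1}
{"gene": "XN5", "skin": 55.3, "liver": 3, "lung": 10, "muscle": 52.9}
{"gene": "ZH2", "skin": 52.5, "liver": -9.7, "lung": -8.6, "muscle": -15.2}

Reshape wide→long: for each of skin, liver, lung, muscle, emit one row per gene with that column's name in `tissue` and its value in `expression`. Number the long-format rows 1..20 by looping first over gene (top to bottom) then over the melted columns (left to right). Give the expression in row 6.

69.9

20 rows total (5 × 4). Row 6: index ⌊(6-1)/4⌋ = 1 into gene → JA4; (6-1) mod 4 = 1 into the melted columns → liver.
So row 6 is (JA4, liver, 69.9); expression = 69.9.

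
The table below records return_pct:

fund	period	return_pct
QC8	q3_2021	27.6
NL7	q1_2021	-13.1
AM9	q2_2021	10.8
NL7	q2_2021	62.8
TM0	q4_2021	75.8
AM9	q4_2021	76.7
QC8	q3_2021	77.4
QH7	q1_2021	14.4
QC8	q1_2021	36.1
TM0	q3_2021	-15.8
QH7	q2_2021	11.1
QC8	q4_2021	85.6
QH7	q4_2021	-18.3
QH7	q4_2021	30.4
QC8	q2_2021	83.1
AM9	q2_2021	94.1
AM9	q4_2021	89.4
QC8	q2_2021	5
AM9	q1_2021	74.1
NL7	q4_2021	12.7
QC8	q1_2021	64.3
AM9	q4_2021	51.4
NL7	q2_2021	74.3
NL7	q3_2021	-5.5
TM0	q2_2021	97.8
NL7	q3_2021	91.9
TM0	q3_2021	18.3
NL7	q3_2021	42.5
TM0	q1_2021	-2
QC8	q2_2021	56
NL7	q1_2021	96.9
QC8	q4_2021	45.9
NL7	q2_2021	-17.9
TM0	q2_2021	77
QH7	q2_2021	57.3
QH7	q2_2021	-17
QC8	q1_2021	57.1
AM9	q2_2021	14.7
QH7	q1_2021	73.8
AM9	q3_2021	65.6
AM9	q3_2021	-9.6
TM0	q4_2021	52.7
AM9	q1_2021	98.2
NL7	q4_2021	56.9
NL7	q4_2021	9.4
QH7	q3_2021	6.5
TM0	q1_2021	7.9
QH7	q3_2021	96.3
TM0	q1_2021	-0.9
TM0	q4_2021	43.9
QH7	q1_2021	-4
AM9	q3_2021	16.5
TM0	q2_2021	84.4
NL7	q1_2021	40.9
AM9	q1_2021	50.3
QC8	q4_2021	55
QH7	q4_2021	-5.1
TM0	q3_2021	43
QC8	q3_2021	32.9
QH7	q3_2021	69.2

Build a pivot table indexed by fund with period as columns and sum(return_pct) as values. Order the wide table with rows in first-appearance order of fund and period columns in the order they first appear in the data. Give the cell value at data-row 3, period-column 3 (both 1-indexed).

119.6

With rows in first-appearance order of fund, row 3 is fund=AM9. period columns in first-appearance order: q3_2021, q1_2021, q2_2021, q4_2021; column 3 is q2_2021.
Long rows with fund=AM9, period=q2_2021: 10.8 + 94.1 + 14.7 = 119.6.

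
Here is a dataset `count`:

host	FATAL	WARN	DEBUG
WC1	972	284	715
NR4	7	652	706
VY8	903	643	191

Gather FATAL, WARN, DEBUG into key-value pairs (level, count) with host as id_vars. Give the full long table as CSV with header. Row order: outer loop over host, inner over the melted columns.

Each (host, column) pair becomes one row: 3 × 3 = 9 rows.
For example, (WC1, FATAL) → count=972.

host,level,count
WC1,FATAL,972
WC1,WARN,284
WC1,DEBUG,715
NR4,FATAL,7
NR4,WARN,652
NR4,DEBUG,706
VY8,FATAL,903
VY8,WARN,643
VY8,DEBUG,191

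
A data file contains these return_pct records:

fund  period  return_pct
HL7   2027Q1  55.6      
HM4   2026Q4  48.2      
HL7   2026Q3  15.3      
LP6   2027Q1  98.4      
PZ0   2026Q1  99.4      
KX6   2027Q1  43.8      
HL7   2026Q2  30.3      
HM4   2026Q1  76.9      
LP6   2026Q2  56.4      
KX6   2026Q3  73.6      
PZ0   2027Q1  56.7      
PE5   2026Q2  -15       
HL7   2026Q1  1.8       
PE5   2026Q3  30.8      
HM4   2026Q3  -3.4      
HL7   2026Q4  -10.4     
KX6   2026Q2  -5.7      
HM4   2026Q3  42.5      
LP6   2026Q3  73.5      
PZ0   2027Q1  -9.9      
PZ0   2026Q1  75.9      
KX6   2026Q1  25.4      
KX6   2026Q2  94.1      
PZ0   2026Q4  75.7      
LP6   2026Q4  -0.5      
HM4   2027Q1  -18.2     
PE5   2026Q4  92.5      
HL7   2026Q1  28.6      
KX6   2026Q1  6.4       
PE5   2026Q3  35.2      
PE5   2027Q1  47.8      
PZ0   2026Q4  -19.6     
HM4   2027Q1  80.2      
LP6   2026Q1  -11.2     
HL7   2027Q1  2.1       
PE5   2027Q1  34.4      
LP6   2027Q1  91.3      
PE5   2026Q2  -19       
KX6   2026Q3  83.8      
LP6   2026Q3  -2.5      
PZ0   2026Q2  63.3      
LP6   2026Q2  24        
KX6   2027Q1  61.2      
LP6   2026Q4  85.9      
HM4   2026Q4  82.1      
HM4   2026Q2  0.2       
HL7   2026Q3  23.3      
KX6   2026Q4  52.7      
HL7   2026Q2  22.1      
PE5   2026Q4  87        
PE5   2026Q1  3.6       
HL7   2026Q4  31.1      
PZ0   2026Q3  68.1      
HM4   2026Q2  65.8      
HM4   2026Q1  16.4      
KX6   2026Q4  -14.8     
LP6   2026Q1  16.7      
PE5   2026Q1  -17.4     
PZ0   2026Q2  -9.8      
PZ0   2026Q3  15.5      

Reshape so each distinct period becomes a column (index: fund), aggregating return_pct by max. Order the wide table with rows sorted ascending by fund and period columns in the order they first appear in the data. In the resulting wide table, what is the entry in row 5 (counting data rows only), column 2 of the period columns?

With rows sorted ascending by fund, row 5 is fund=PE5. period columns in first-appearance order: 2027Q1, 2026Q4, 2026Q3, 2026Q1, 2026Q2; column 2 is 2026Q4.
Long rows with fund=PE5, period=2026Q4: max(92.5, 87) = 92.5.

92.5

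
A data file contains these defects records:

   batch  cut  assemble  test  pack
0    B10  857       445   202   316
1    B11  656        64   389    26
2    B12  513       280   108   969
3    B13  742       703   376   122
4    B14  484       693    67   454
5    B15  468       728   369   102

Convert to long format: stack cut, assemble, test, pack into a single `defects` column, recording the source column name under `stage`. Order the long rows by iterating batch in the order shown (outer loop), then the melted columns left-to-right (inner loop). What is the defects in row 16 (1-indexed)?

122

24 rows total (6 × 4). Row 16: index ⌊(16-1)/4⌋ = 3 into batch → B13; (16-1) mod 4 = 3 into the melted columns → pack.
So row 16 is (B13, pack, 122); defects = 122.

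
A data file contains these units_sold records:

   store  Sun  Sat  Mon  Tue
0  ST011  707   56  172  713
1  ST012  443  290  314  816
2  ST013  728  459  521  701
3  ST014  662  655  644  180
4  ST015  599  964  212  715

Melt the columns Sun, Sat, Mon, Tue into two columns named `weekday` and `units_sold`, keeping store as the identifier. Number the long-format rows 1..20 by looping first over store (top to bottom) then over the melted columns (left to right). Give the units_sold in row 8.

816

20 rows total (5 × 4). Row 8: index ⌊(8-1)/4⌋ = 1 into store → ST012; (8-1) mod 4 = 3 into the melted columns → Tue.
So row 8 is (ST012, Tue, 816); units_sold = 816.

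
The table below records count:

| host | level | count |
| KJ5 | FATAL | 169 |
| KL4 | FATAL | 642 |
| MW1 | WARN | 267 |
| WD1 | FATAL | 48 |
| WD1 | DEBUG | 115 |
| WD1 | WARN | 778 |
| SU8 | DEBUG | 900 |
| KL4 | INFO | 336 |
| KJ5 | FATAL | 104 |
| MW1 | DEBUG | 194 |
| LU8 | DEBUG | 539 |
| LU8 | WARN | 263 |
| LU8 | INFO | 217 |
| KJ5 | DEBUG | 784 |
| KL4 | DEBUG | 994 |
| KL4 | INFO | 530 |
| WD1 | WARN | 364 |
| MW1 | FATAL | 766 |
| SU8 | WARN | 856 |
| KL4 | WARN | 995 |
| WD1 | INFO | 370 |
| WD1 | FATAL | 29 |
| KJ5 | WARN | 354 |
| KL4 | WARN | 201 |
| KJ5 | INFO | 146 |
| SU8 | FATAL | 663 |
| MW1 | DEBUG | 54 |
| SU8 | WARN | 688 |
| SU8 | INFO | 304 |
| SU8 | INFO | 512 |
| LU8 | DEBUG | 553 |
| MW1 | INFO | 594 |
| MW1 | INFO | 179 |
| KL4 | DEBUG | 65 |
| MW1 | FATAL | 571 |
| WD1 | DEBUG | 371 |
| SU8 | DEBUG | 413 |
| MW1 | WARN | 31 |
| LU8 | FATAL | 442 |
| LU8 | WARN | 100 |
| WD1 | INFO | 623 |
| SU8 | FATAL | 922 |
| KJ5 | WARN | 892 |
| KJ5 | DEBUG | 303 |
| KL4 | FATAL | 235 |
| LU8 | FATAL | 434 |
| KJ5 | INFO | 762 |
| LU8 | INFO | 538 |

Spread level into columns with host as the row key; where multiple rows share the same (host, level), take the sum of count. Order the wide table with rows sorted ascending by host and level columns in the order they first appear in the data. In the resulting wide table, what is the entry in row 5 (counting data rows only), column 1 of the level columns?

1585

With rows sorted ascending by host, row 5 is host=SU8. level columns in first-appearance order: FATAL, WARN, DEBUG, INFO; column 1 is FATAL.
Long rows with host=SU8, level=FATAL: 663 + 922 = 1585.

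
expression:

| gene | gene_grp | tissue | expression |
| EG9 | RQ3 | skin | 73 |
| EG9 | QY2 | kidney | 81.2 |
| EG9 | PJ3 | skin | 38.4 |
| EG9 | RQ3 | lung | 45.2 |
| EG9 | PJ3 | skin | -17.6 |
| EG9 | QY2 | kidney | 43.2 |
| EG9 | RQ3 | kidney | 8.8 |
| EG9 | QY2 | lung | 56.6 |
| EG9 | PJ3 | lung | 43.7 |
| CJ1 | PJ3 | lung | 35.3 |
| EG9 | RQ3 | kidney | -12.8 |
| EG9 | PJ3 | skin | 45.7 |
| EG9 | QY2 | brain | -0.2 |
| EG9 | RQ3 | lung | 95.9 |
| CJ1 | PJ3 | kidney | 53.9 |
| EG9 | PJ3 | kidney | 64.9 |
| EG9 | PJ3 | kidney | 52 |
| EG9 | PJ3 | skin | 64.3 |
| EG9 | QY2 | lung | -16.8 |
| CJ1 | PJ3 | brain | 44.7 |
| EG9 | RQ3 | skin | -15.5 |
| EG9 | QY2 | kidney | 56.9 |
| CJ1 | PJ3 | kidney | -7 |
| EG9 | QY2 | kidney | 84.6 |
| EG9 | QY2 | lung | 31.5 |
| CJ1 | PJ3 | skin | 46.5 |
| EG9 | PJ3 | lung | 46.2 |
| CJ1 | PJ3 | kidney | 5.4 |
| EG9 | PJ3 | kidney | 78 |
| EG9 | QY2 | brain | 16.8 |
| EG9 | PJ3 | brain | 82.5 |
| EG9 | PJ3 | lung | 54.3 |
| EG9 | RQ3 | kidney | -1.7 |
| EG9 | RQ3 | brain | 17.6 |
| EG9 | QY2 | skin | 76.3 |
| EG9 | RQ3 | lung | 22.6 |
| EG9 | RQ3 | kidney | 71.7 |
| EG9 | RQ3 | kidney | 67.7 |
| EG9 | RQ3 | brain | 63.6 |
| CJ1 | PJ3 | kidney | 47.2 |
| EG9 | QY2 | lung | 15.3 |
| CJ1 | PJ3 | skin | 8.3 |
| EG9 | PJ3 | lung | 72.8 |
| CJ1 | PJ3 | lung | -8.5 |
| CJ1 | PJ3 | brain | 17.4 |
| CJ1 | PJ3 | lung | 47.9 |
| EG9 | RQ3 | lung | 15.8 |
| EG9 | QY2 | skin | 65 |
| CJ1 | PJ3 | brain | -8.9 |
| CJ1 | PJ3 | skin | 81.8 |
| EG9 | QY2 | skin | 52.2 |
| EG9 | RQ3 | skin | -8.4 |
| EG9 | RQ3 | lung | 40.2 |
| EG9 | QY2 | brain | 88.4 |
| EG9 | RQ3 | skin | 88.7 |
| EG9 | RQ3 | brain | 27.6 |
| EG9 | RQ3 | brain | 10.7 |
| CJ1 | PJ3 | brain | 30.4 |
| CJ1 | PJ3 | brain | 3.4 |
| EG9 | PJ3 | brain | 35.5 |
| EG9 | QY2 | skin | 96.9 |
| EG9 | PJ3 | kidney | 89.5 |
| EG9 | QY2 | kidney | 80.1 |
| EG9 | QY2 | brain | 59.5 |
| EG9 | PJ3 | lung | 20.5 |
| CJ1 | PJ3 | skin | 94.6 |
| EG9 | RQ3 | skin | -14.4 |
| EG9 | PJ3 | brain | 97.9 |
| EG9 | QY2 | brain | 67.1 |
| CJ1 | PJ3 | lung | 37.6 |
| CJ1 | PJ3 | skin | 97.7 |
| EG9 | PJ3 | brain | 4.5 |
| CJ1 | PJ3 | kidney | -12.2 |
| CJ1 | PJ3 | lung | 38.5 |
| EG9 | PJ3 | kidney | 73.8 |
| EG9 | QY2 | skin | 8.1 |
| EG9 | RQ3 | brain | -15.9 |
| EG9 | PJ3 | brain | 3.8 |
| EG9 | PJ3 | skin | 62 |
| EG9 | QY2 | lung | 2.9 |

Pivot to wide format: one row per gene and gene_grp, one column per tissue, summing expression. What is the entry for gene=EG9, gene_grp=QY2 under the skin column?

298.5

Rows with gene=EG9, gene_grp=QY2 and tissue=skin: expression values are 76.3, 65, 52.2, 96.9, 8.1.
76.3 + 65 + 52.2 + 96.9 + 8.1 = 298.5.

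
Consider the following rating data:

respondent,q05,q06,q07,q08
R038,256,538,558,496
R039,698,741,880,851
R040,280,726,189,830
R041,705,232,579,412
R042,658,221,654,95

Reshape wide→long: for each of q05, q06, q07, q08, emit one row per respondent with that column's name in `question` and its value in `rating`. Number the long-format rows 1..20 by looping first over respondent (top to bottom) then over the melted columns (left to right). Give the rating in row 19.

654

20 rows total (5 × 4). Row 19: index ⌊(19-1)/4⌋ = 4 into respondent → R042; (19-1) mod 4 = 2 into the melted columns → q07.
So row 19 is (R042, q07, 654); rating = 654.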